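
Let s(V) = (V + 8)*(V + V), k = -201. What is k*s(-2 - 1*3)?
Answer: 6030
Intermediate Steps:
s(V) = 2*V*(8 + V) (s(V) = (8 + V)*(2*V) = 2*V*(8 + V))
k*s(-2 - 1*3) = -402*(-2 - 1*3)*(8 + (-2 - 1*3)) = -402*(-2 - 3)*(8 + (-2 - 3)) = -402*(-5)*(8 - 5) = -402*(-5)*3 = -201*(-30) = 6030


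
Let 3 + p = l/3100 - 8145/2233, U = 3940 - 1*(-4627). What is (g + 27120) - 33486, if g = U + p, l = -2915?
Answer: 3036691341/1384460 ≈ 2193.4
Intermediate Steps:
U = 8567 (U = 3940 + 4627 = 8567)
p = -10505119/1384460 (p = -3 + (-2915/3100 - 8145/2233) = -3 + (-2915*1/3100 - 8145*1/2233) = -3 + (-583/620 - 8145/2233) = -3 - 6351739/1384460 = -10505119/1384460 ≈ -7.5879)
g = 11850163701/1384460 (g = 8567 - 10505119/1384460 = 11850163701/1384460 ≈ 8559.4)
(g + 27120) - 33486 = (11850163701/1384460 + 27120) - 33486 = 49396718901/1384460 - 33486 = 3036691341/1384460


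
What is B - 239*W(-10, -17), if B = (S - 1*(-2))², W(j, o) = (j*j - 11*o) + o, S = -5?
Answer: -64521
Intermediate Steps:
W(j, o) = j² - 10*o (W(j, o) = (j² - 11*o) + o = j² - 10*o)
B = 9 (B = (-5 - 1*(-2))² = (-5 + 2)² = (-3)² = 9)
B - 239*W(-10, -17) = 9 - 239*((-10)² - 10*(-17)) = 9 - 239*(100 + 170) = 9 - 239*270 = 9 - 64530 = -64521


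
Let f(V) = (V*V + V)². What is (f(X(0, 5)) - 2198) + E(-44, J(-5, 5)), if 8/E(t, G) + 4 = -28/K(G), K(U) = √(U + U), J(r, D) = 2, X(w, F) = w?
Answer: -19786/9 ≈ -2198.4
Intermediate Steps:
K(U) = √2*√U (K(U) = √(2*U) = √2*√U)
f(V) = (V + V²)² (f(V) = (V² + V)² = (V + V²)²)
E(t, G) = 8/(-4 - 14*√2/√G) (E(t, G) = 8/(-4 - 28*√2/(2*√G)) = 8/(-4 - 14*√2/√G))
(f(X(0, 5)) - 2198) + E(-44, J(-5, 5)) = (0²*(1 + 0)² - 2198) - 2*√2*√2/(7 + √2*√2) = (0*1² - 2198) - 2*√2*√2/(7 + 2) = (0*1 - 2198) - 2*√2*√2/9 = (0 - 2198) - 2*√2*√2*⅑ = -2198 - 4/9 = -19786/9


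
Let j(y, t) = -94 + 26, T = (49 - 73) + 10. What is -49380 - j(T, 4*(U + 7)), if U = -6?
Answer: -49312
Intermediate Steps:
T = -14 (T = -24 + 10 = -14)
j(y, t) = -68
-49380 - j(T, 4*(U + 7)) = -49380 - 1*(-68) = -49380 + 68 = -49312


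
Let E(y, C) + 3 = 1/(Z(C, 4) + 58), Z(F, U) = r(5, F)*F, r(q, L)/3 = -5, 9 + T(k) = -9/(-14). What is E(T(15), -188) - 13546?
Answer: -38994021/2878 ≈ -13549.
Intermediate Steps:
T(k) = -117/14 (T(k) = -9 - 9/(-14) = -9 - 9*(-1/14) = -9 + 9/14 = -117/14)
r(q, L) = -15 (r(q, L) = 3*(-5) = -15)
Z(F, U) = -15*F
E(y, C) = -3 + 1/(58 - 15*C) (E(y, C) = -3 + 1/(-15*C + 58) = -3 + 1/(58 - 15*C))
E(T(15), -188) - 13546 = (-173 + 45*(-188))/(58 - 15*(-188)) - 13546 = (-173 - 8460)/(58 + 2820) - 13546 = -8633/2878 - 13546 = -38994021/2878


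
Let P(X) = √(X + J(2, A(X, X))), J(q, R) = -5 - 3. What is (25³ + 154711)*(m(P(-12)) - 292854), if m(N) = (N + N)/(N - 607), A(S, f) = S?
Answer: -18380552443103296/368469 - 413575808*I*√5/368469 ≈ -4.9884e+10 - 2509.8*I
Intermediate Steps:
J(q, R) = -8
P(X) = √(-8 + X) (P(X) = √(X - 8) = √(-8 + X))
m(N) = 2*N/(-607 + N) (m(N) = (2*N)/(-607 + N) = 2*N/(-607 + N))
(25³ + 154711)*(m(P(-12)) - 292854) = (25³ + 154711)*(2*√(-8 - 12)/(-607 + √(-8 - 12)) - 292854) = (15625 + 154711)*(2*√(-20)/(-607 + √(-20)) - 292854) = 170336*(2*(2*I*√5)/(-607 + 2*I*√5) - 292854) = 170336*(4*I*√5/(-607 + 2*I*√5) - 292854) = 170336*(-292854 + 4*I*√5/(-607 + 2*I*√5)) = -49883578944 + 681344*I*√5/(-607 + 2*I*√5)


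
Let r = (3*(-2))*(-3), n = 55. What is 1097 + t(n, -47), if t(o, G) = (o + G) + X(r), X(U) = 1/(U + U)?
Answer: 39781/36 ≈ 1105.0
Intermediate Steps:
r = 18 (r = -6*(-3) = 18)
X(U) = 1/(2*U)
t(o, G) = 1/36 + G + o (t(o, G) = (o + G) + (½)/18 = (G + o) + (½)*(1/18) = (G + o) + 1/36 = 1/36 + G + o)
1097 + t(n, -47) = 1097 + (1/36 - 47 + 55) = 1097 + 289/36 = 39781/36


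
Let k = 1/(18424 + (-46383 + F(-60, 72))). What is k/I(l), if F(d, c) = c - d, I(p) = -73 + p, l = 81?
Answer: -1/222616 ≈ -4.4920e-6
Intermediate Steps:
k = -1/27827 (k = 1/(18424 + (-46383 + (72 - 1*(-60)))) = 1/(18424 + (-46383 + (72 + 60))) = 1/(18424 + (-46383 + 132)) = 1/(18424 - 46251) = 1/(-27827) = -1/27827 ≈ -3.5936e-5)
k/I(l) = -1/(27827*(-73 + 81)) = -1/27827/8 = -1/27827*⅛ = -1/222616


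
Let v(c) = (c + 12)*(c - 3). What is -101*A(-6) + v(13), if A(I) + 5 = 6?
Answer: 149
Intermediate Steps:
v(c) = (-3 + c)*(12 + c) (v(c) = (12 + c)*(-3 + c) = (-3 + c)*(12 + c))
A(I) = 1 (A(I) = -5 + 6 = 1)
-101*A(-6) + v(13) = -101*1 + (-36 + 13**2 + 9*13) = -101 + (-36 + 169 + 117) = -101 + 250 = 149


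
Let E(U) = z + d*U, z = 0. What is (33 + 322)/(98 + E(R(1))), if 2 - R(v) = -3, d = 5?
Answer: 355/123 ≈ 2.8862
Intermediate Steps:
R(v) = 5 (R(v) = 2 - 1*(-3) = 2 + 3 = 5)
E(U) = 5*U (E(U) = 0 + 5*U = 5*U)
(33 + 322)/(98 + E(R(1))) = (33 + 322)/(98 + 5*5) = 355/(98 + 25) = 355/123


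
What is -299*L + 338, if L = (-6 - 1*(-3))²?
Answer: -2353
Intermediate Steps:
L = 9 (L = (-6 + 3)² = (-3)² = 9)
-299*L + 338 = -299*9 + 338 = -2691 + 338 = -2353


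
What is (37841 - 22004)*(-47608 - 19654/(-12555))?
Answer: -101782319074/135 ≈ -7.5394e+8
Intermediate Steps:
(37841 - 22004)*(-47608 - 19654/(-12555)) = 15837*(-47608 - 19654*(-1/12555)) = 15837*(-47608 + 634/405) = 15837*(-19280606/405) = -101782319074/135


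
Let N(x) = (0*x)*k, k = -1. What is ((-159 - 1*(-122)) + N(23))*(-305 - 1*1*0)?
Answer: 11285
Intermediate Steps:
N(x) = 0 (N(x) = (0*x)*(-1) = 0*(-1) = 0)
((-159 - 1*(-122)) + N(23))*(-305 - 1*1*0) = ((-159 - 1*(-122)) + 0)*(-305 - 1*1*0) = ((-159 + 122) + 0)*(-305 - 1*0) = (-37 + 0)*(-305 + 0) = -37*(-305) = 11285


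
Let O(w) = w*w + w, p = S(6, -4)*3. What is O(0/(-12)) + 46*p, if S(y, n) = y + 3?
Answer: 1242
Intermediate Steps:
S(y, n) = 3 + y
p = 27 (p = (3 + 6)*3 = 9*3 = 27)
O(w) = w + w**2 (O(w) = w**2 + w = w + w**2)
O(0/(-12)) + 46*p = (0/(-12))*(1 + 0/(-12)) + 46*27 = (0*(-1/12))*(1 + 0*(-1/12)) + 1242 = 0*(1 + 0) + 1242 = 0*1 + 1242 = 0 + 1242 = 1242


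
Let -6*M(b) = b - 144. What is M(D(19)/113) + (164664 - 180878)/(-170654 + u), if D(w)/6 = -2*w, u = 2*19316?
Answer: 16586031/678113 ≈ 24.459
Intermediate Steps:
u = 38632
D(w) = -12*w (D(w) = 6*(-2*w) = -12*w)
M(b) = 24 - b/6 (M(b) = -(b - 144)/6 = -(-144 + b)/6 = 24 - b/6)
M(D(19)/113) + (164664 - 180878)/(-170654 + u) = (24 - (-12*19)/(6*113)) + (164664 - 180878)/(-170654 + 38632) = (24 - (-38)/113) - 16214/(-132022) = (24 - ⅙*(-228/113)) - 16214*(-1/132022) = (24 + 38/113) + 737/6001 = 2750/113 + 737/6001 = 16586031/678113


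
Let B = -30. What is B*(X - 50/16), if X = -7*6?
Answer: 5415/4 ≈ 1353.8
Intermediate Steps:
X = -42
B*(X - 50/16) = -30*(-42 - 50/16) = -30*(-42 - 50*1/16) = -30*(-42 - 25/8) = -30*(-361/8) = 5415/4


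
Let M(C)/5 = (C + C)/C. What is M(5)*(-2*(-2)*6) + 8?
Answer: 248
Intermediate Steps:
M(C) = 10 (M(C) = 5*((C + C)/C) = 5*((2*C)/C) = 5*2 = 10)
M(5)*(-2*(-2)*6) + 8 = 10*(-2*(-2)*6) + 8 = 10*(4*6) + 8 = 10*24 + 8 = 240 + 8 = 248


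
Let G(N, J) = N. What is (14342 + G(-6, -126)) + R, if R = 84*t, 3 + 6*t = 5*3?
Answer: 14504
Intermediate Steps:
t = 2 (t = -½ + (5*3)/6 = -½ + (⅙)*15 = -½ + 5/2 = 2)
R = 168 (R = 84*2 = 168)
(14342 + G(-6, -126)) + R = (14342 - 6) + 168 = 14336 + 168 = 14504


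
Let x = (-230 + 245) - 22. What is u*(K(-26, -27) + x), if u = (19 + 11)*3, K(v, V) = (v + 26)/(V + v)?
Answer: -630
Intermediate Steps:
K(v, V) = (26 + v)/(V + v)
u = 90 (u = 30*3 = 90)
x = -7 (x = 15 - 22 = -7)
u*(K(-26, -27) + x) = 90*((26 - 26)/(-27 - 26) - 7) = 90*(0/(-53) - 7) = 90*(-1/53*0 - 7) = 90*(0 - 7) = 90*(-7) = -630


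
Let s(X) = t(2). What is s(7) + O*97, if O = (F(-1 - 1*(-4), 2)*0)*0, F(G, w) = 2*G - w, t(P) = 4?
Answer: 4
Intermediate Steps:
F(G, w) = -w + 2*G
s(X) = 4
O = 0 (O = ((-1*2 + 2*(-1 - 1*(-4)))*0)*0 = ((-2 + 2*(-1 + 4))*0)*0 = ((-2 + 2*3)*0)*0 = ((-2 + 6)*0)*0 = (4*0)*0 = 0*0 = 0)
s(7) + O*97 = 4 + 0*97 = 4 + 0 = 4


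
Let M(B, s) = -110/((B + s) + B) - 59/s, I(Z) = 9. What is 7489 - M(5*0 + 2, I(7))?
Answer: 877970/117 ≈ 7504.0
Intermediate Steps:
M(B, s) = -110/(s + 2*B) - 59/s
7489 - M(5*0 + 2, I(7)) = 7489 - (-169*9 - 118*(5*0 + 2))/(9*(9 + 2*(5*0 + 2))) = 7489 - (-1521 - 118*(0 + 2))/(9*(9 + 2*(0 + 2))) = 7489 - (-1521 - 118*2)/(9*(9 + 2*2)) = 7489 - (-1521 - 236)/(9*(9 + 4)) = 7489 - (-1757)/(9*13) = 7489 - 1*(-1757/117) = 7489 + 1757/117 = 877970/117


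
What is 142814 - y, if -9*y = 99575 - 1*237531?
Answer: 1147370/9 ≈ 1.2749e+5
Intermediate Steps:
y = 137956/9 (y = -(99575 - 1*237531)/9 = -(99575 - 237531)/9 = -⅑*(-137956) = 137956/9 ≈ 15328.)
142814 - y = 142814 - 1*137956/9 = 142814 - 137956/9 = 1147370/9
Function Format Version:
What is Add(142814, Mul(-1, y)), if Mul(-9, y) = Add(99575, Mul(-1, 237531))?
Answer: Rational(1147370, 9) ≈ 1.2749e+5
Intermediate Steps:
y = Rational(137956, 9) (y = Mul(Rational(-1, 9), Add(99575, Mul(-1, 237531))) = Mul(Rational(-1, 9), Add(99575, -237531)) = Mul(Rational(-1, 9), -137956) = Rational(137956, 9) ≈ 15328.)
Add(142814, Mul(-1, y)) = Add(142814, Mul(-1, Rational(137956, 9))) = Add(142814, Rational(-137956, 9)) = Rational(1147370, 9)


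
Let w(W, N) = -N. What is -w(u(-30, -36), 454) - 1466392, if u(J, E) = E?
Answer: -1465938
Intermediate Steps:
-w(u(-30, -36), 454) - 1466392 = -(-1)*454 - 1466392 = -1*(-454) - 1466392 = 454 - 1466392 = -1465938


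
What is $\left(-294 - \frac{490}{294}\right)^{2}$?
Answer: $\frac{786769}{9} \approx 87419.0$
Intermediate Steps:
$\left(-294 - \frac{490}{294}\right)^{2} = \left(-294 - \frac{5}{3}\right)^{2} = \left(- \frac{887}{3}\right)^{2} = \frac{786769}{9}$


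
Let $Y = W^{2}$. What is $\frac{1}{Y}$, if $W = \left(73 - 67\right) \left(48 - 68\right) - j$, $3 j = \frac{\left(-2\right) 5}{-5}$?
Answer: $\frac{9}{131044} \approx 6.8679 \cdot 10^{-5}$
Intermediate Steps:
$j = \frac{2}{3}$ ($j = \frac{\left(-2\right) 5 \frac{1}{-5}}{3} = \frac{\left(-10\right) \left(- \frac{1}{5}\right)}{3} = \frac{1}{3} \cdot 2 = \frac{2}{3} \approx 0.66667$)
$W = - \frac{362}{3}$ ($W = \left(73 - 67\right) \left(48 - 68\right) - \frac{2}{3} = 6 \left(48 - 68\right) - \frac{2}{3} = 6 \left(-20\right) - \frac{2}{3} = -120 - \frac{2}{3} = - \frac{362}{3} \approx -120.67$)
$Y = \frac{131044}{9}$ ($Y = \left(- \frac{362}{3}\right)^{2} = \frac{131044}{9} \approx 14560.0$)
$\frac{1}{Y} = \frac{1}{\frac{131044}{9}} = \frac{9}{131044}$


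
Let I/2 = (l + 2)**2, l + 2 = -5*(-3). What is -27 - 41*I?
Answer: -18477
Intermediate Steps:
l = 13 (l = -2 - 5*(-3) = -2 + 15 = 13)
I = 450 (I = 2*(13 + 2)**2 = 2*15**2 = 2*225 = 450)
-27 - 41*I = -27 - 41*450 = -27 - 18450 = -18477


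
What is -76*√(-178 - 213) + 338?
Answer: 338 - 76*I*√391 ≈ 338.0 - 1502.8*I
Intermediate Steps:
-76*√(-178 - 213) + 338 = -76*I*√391 + 338 = 338 - 76*I*√391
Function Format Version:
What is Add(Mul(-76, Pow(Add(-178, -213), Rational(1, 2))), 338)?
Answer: Add(338, Mul(-76, I, Pow(391, Rational(1, 2)))) ≈ Add(338.00, Mul(-1502.8, I))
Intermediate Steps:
Add(Mul(-76, Pow(Add(-178, -213), Rational(1, 2))), 338) = Add(Mul(-76, Pow(-391, Rational(1, 2))), 338) = Add(Mul(-76, Mul(I, Pow(391, Rational(1, 2)))), 338) = Add(Mul(-76, I, Pow(391, Rational(1, 2))), 338) = Add(338, Mul(-76, I, Pow(391, Rational(1, 2))))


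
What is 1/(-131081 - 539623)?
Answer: -1/670704 ≈ -1.4910e-6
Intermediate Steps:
1/(-131081 - 539623) = 1/(-670704) = -1/670704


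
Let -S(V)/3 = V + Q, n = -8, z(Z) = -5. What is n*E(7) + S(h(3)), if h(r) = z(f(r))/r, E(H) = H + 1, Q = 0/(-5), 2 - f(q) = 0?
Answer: -59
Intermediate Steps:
f(q) = 2 (f(q) = 2 - 1*0 = 2 + 0 = 2)
Q = 0 (Q = 0*(-⅕) = 0)
E(H) = 1 + H
h(r) = -5/r
S(V) = -3*V (S(V) = -3*(V + 0) = -3*V)
n*E(7) + S(h(3)) = -8*(1 + 7) - (-15)/3 = -8*8 - (-15)/3 = -64 - 3*(-5/3) = -64 + 5 = -59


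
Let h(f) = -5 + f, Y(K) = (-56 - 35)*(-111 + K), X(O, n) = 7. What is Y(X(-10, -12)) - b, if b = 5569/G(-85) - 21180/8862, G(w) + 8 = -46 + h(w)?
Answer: 2021612965/212688 ≈ 9505.1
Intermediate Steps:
Y(K) = 10101 - 91*K (Y(K) = -91*(-111 + K) = 10101 - 91*K)
G(w) = -59 + w (G(w) = -8 + (-46 + (-5 + w)) = -8 + (-51 + w) = -59 + w)
b = -8733733/212688 (b = 5569/(-59 - 85) - 21180/8862 = 5569/(-144) - 21180*1/8862 = 5569*(-1/144) - 3530/1477 = -5569/144 - 3530/1477 = -8733733/212688 ≈ -41.064)
Y(X(-10, -12)) - b = (10101 - 91*7) - 1*(-8733733/212688) = (10101 - 637) + 8733733/212688 = 9464 + 8733733/212688 = 2021612965/212688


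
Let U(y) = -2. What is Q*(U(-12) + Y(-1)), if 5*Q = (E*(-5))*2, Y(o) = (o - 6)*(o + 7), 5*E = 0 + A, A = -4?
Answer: -352/5 ≈ -70.400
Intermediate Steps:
E = -4/5 (E = (0 - 4)/5 = (1/5)*(-4) = -4/5 ≈ -0.80000)
Y(o) = (-6 + o)*(7 + o)
Q = 8/5 (Q = (-4/5*(-5)*2)/5 = (4*2)/5 = (1/5)*8 = 8/5 ≈ 1.6000)
Q*(U(-12) + Y(-1)) = 8*(-2 + (-42 - 1 + (-1)**2))/5 = 8*(-2 + (-42 - 1 + 1))/5 = 8*(-2 - 42)/5 = (8/5)*(-44) = -352/5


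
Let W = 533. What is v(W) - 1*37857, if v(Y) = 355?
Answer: -37502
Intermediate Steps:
v(W) - 1*37857 = 355 - 1*37857 = 355 - 37857 = -37502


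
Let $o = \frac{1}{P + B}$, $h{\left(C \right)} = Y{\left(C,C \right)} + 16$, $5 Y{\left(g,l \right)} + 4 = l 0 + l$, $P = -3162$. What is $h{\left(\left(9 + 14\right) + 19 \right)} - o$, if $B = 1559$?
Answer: $\frac{189159}{8015} \approx 23.601$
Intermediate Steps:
$Y{\left(g,l \right)} = - \frac{4}{5} + \frac{l}{5}$ ($Y{\left(g,l \right)} = - \frac{4}{5} + \frac{l 0 + l}{5} = - \frac{4}{5} + \frac{0 + l}{5} = - \frac{4}{5} + \frac{l}{5}$)
$h{\left(C \right)} = \frac{76}{5} + \frac{C}{5}$ ($h{\left(C \right)} = \left(- \frac{4}{5} + \frac{C}{5}\right) + 16 = \frac{76}{5} + \frac{C}{5}$)
$o = - \frac{1}{1603}$ ($o = \frac{1}{-3162 + 1559} = \frac{1}{-1603} = - \frac{1}{1603} \approx -0.00062383$)
$h{\left(\left(9 + 14\right) + 19 \right)} - o = \left(\frac{76}{5} + \frac{\left(9 + 14\right) + 19}{5}\right) - - \frac{1}{1603} = \left(\frac{76}{5} + \frac{23 + 19}{5}\right) + \frac{1}{1603} = \left(\frac{76}{5} + \frac{1}{5} \cdot 42\right) + \frac{1}{1603} = \left(\frac{76}{5} + \frac{42}{5}\right) + \frac{1}{1603} = \frac{118}{5} + \frac{1}{1603} = \frac{189159}{8015}$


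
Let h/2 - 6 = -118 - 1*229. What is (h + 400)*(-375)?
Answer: 105750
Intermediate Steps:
h = -682 (h = 12 + 2*(-118 - 1*229) = 12 + 2*(-118 - 229) = 12 + 2*(-347) = 12 - 694 = -682)
(h + 400)*(-375) = (-682 + 400)*(-375) = -282*(-375) = 105750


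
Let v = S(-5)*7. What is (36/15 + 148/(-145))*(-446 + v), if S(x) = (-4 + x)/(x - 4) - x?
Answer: -16160/29 ≈ -557.24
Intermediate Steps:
S(x) = 1 - x (S(x) = (-4 + x)/(-4 + x) - x = 1 - x)
v = 42 (v = (1 - 1*(-5))*7 = (1 + 5)*7 = 6*7 = 42)
(36/15 + 148/(-145))*(-446 + v) = (36/15 + 148/(-145))*(-446 + 42) = (36*(1/15) + 148*(-1/145))*(-404) = (12/5 - 148/145)*(-404) = (40/29)*(-404) = -16160/29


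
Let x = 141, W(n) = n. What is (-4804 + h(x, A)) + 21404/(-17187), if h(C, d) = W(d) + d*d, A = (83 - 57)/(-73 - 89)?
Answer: -180624478060/37587969 ≈ -4805.4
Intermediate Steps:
A = -13/81 (A = 26/(-162) = 26*(-1/162) = -13/81 ≈ -0.16049)
h(C, d) = d + d² (h(C, d) = d + d*d = d + d²)
(-4804 + h(x, A)) + 21404/(-17187) = (-4804 - 13*(1 - 13/81)/81) + 21404/(-17187) = (-4804 - 13/81*68/81) + 21404*(-1/17187) = (-4804 - 884/6561) - 21404/17187 = -31519928/6561 - 21404/17187 = -180624478060/37587969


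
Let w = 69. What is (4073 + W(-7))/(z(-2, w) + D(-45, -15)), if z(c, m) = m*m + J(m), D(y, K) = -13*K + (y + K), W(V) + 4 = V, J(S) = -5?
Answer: 4062/4891 ≈ 0.83051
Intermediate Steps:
W(V) = -4 + V
D(y, K) = y - 12*K (D(y, K) = -13*K + (K + y) = y - 12*K)
z(c, m) = -5 + m² (z(c, m) = m*m - 5 = m² - 5 = -5 + m²)
(4073 + W(-7))/(z(-2, w) + D(-45, -15)) = (4073 + (-4 - 7))/((-5 + 69²) + (-45 - 12*(-15))) = (4073 - 11)/((-5 + 4761) + (-45 + 180)) = 4062/(4756 + 135) = 4062/4891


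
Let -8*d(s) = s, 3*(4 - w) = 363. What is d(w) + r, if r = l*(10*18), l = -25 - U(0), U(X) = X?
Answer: -35883/8 ≈ -4485.4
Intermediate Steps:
w = -117 (w = 4 - ⅓*363 = 4 - 121 = -117)
l = -25 (l = -25 - 1*0 = -25 + 0 = -25)
r = -4500 (r = -250*18 = -25*180 = -4500)
d(s) = -s/8
d(w) + r = -⅛*(-117) - 4500 = 117/8 - 4500 = -35883/8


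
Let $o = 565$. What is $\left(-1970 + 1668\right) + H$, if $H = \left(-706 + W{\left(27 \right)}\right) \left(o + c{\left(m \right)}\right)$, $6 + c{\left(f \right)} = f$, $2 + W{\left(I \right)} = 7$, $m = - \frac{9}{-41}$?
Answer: $- \frac{16084910}{41} \approx -3.9232 \cdot 10^{5}$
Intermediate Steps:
$m = \frac{9}{41}$ ($m = \left(-9\right) \left(- \frac{1}{41}\right) = \frac{9}{41} \approx 0.21951$)
$W{\left(I \right)} = 5$ ($W{\left(I \right)} = -2 + 7 = 5$)
$c{\left(f \right)} = -6 + f$
$H = - \frac{16072528}{41}$ ($H = \left(-706 + 5\right) \left(565 + \left(-6 + \frac{9}{41}\right)\right) = - 701 \left(565 - \frac{237}{41}\right) = \left(-701\right) \frac{22928}{41} = - \frac{16072528}{41} \approx -3.9201 \cdot 10^{5}$)
$\left(-1970 + 1668\right) + H = \left(-1970 + 1668\right) - \frac{16072528}{41} = -302 - \frac{16072528}{41} = - \frac{16084910}{41}$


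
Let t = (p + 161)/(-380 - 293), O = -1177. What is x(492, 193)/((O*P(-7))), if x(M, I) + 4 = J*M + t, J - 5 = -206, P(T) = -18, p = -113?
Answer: -33278528/7129089 ≈ -4.6680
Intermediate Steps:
J = -201 (J = 5 - 206 = -201)
t = -48/673 (t = (-113 + 161)/(-380 - 293) = 48/(-673) = 48*(-1/673) = -48/673 ≈ -0.071322)
x(M, I) = -2740/673 - 201*M (x(M, I) = -4 + (-201*M - 48/673) = -4 + (-48/673 - 201*M) = -2740/673 - 201*M)
x(492, 193)/((O*P(-7))) = (-2740/673 - 201*492)/((-1177*(-18))) = (-2740/673 - 98892)/21186 = -66557056/673*1/21186 = -33278528/7129089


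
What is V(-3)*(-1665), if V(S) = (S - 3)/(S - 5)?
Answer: -4995/4 ≈ -1248.8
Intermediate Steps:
V(S) = (-3 + S)/(-5 + S)
V(-3)*(-1665) = ((-3 - 3)/(-5 - 3))*(-1665) = (-6/(-8))*(-1665) = -⅛*(-6)*(-1665) = (¾)*(-1665) = -4995/4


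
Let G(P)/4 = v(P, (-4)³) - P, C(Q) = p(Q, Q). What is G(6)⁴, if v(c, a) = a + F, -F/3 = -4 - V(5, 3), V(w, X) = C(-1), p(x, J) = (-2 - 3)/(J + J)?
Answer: 1664966416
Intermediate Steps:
p(x, J) = -5/(2*J) (p(x, J) = -5*1/(2*J) = -5/(2*J))
C(Q) = -5/(2*Q)
V(w, X) = 5/2 (V(w, X) = -5/2/(-1) = -5/2*(-1) = 5/2)
F = 39/2 (F = -3*(-4 - 1*5/2) = -3*(-4 - 5/2) = -3*(-13/2) = 39/2 ≈ 19.500)
v(c, a) = 39/2 + a (v(c, a) = a + 39/2 = 39/2 + a)
G(P) = -178 - 4*P (G(P) = 4*((39/2 + (-4)³) - P) = 4*((39/2 - 64) - P) = 4*(-89/2 - P) = -178 - 4*P)
G(6)⁴ = (-178 - 4*6)⁴ = (-178 - 24)⁴ = (-202)⁴ = 1664966416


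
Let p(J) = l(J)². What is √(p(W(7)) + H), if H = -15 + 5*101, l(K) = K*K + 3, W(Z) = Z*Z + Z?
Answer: √9853811 ≈ 3139.1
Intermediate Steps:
W(Z) = Z + Z² (W(Z) = Z² + Z = Z + Z²)
l(K) = 3 + K² (l(K) = K² + 3 = 3 + K²)
p(J) = (3 + J²)²
H = 490 (H = -15 + 505 = 490)
√(p(W(7)) + H) = √((3 + (7*(1 + 7))²)² + 490) = √((3 + (7*8)²)² + 490) = √((3 + 56²)² + 490) = √((3 + 3136)² + 490) = √(3139² + 490) = √(9853321 + 490) = √9853811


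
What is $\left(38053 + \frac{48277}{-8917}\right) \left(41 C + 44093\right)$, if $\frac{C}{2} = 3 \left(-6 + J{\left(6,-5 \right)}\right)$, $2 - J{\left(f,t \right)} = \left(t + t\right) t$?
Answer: $\frac{10452579412116}{8917} \approx 1.1722 \cdot 10^{9}$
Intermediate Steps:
$J{\left(f,t \right)} = 2 - 2 t^{2}$ ($J{\left(f,t \right)} = 2 - \left(t + t\right) t = 2 - 2 t t = 2 - 2 t^{2}$)
$C = -324$ ($C = 2 \cdot 3 \left(-6 + \left(2 - 2 \left(-5\right)^{2}\right)\right) = 2 \cdot 3 \left(-6 + \left(2 - 50\right)\right) = 2 \cdot 3 \left(-6 - 48\right) = 2 \cdot 3 \left(-54\right) = 2 \left(-162\right) = -324$)
$\left(38053 + \frac{48277}{-8917}\right) \left(41 C + 44093\right) = \left(38053 + \frac{48277}{-8917}\right) \left(41 \left(-324\right) + 44093\right) = \left(38053 + 48277 \left(- \frac{1}{8917}\right)\right) \left(-13284 + 44093\right) = \left(38053 - \frac{48277}{8917}\right) 30809 = \frac{339270324}{8917} \cdot 30809 = \frac{10452579412116}{8917}$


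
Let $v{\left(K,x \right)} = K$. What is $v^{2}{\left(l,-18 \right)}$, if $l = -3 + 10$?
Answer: $49$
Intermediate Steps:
$l = 7$
$v^{2}{\left(l,-18 \right)} = 7^{2} = 49$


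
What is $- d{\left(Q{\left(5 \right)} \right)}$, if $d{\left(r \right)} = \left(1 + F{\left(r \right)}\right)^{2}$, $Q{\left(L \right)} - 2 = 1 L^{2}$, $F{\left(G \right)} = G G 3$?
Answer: $-4787344$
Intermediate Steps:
$F{\left(G \right)} = 3 G^{2}$ ($F{\left(G \right)} = G^{2} \cdot 3 = 3 G^{2}$)
$Q{\left(L \right)} = 2 + L^{2}$ ($Q{\left(L \right)} = 2 + 1 L^{2} = 2 + L^{2}$)
$d{\left(r \right)} = \left(1 + 3 r^{2}\right)^{2}$
$- d{\left(Q{\left(5 \right)} \right)} = - \left(1 + 3 \left(2 + 5^{2}\right)^{2}\right)^{2} = - \left(1 + 3 \left(2 + 25\right)^{2}\right)^{2} = - \left(1 + 3 \cdot 27^{2}\right)^{2} = - \left(1 + 3 \cdot 729\right)^{2} = - \left(1 + 2187\right)^{2} = - 2188^{2} = \left(-1\right) 4787344 = -4787344$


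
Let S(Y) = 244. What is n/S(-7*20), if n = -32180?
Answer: -8045/61 ≈ -131.89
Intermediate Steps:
n/S(-7*20) = -32180/244 = -32180*1/244 = -8045/61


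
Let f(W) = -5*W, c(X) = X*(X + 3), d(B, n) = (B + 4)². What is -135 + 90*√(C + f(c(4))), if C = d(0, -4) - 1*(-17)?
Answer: -135 + 90*I*√107 ≈ -135.0 + 930.97*I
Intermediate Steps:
d(B, n) = (4 + B)²
c(X) = X*(3 + X)
C = 33 (C = (4 + 0)² - 1*(-17) = 4² + 17 = 16 + 17 = 33)
-135 + 90*√(C + f(c(4))) = -135 + 90*√(33 - 20*(3 + 4)) = -135 + 90*√(33 - 20*7) = -135 + 90*√(33 - 5*28) = -135 + 90*√(33 - 140) = -135 + 90*√(-107) = -135 + 90*(I*√107) = -135 + 90*I*√107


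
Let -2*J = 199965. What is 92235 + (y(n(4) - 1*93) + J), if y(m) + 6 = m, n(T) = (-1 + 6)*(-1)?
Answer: -15703/2 ≈ -7851.5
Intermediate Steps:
J = -199965/2 (J = -1/2*199965 = -199965/2 ≈ -99983.)
n(T) = -5 (n(T) = 5*(-1) = -5)
y(m) = -6 + m
92235 + (y(n(4) - 1*93) + J) = 92235 + ((-6 + (-5 - 1*93)) - 199965/2) = 92235 + ((-6 + (-5 - 93)) - 199965/2) = 92235 + ((-6 - 98) - 199965/2) = 92235 + (-104 - 199965/2) = 92235 - 200173/2 = -15703/2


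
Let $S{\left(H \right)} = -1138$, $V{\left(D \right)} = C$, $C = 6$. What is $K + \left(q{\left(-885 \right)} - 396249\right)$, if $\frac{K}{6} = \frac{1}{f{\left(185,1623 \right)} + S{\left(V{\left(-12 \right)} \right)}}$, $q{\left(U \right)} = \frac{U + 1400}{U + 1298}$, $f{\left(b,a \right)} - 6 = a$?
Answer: $- \frac{80352305624}{202783} \approx -3.9625 \cdot 10^{5}$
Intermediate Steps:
$V{\left(D \right)} = 6$
$f{\left(b,a \right)} = 6 + a$
$q{\left(U \right)} = \frac{1400 + U}{1298 + U}$
$K = \frac{6}{491}$ ($K = \frac{6}{\left(6 + 1623\right) - 1138} = \frac{6}{1629 - 1138} = \frac{6}{491} \approx 0.01222$)
$K + \left(q{\left(-885 \right)} - 396249\right) = \frac{6}{491} - \left(396249 - \frac{1400 - 885}{1298 - 885}\right) = \frac{6}{491} - \left(396249 - \frac{1}{413} \cdot 515\right) = \frac{6}{491} + \left(\frac{1}{413} \cdot 515 - 396249\right) = \frac{6}{491} + \left(\frac{515}{413} - 396249\right) = \frac{6}{491} - \frac{163650322}{413} = - \frac{80352305624}{202783}$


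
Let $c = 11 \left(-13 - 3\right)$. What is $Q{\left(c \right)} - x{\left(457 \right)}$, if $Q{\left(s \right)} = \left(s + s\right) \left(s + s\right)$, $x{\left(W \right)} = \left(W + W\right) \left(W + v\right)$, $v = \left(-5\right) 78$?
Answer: $62666$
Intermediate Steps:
$v = -390$
$c = -176$ ($c = 11 \left(-16\right) = -176$)
$x{\left(W \right)} = 2 W \left(-390 + W\right)$ ($x{\left(W \right)} = \left(W + W\right) \left(W - 390\right) = 2 W \left(-390 + W\right)$)
$Q{\left(s \right)} = 4 s^{2}$ ($Q{\left(s \right)} = 2 s 2 s = 4 s^{2}$)
$Q{\left(c \right)} - x{\left(457 \right)} = 4 \left(-176\right)^{2} - 2 \cdot 457 \left(-390 + 457\right) = 4 \cdot 30976 - 2 \cdot 457 \cdot 67 = 123904 - 61238 = 62666$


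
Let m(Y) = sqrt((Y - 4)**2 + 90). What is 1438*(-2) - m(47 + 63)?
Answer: -2876 - sqrt(11326) ≈ -2982.4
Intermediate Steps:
m(Y) = sqrt(90 + (-4 + Y)**2) (m(Y) = sqrt((-4 + Y)**2 + 90) = sqrt(90 + (-4 + Y)**2))
1438*(-2) - m(47 + 63) = 1438*(-2) - sqrt(90 + (-4 + (47 + 63))**2) = -2876 - sqrt(90 + (-4 + 110)**2) = -2876 - sqrt(90 + 106**2) = -2876 - sqrt(90 + 11236) = -2876 - sqrt(11326)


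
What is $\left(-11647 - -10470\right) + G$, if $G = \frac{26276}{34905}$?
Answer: $- \frac{41056909}{34905} \approx -1176.2$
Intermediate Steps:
$G = \frac{26276}{34905}$ ($G = 26276 \cdot \frac{1}{34905} = \frac{26276}{34905} \approx 0.75279$)
$\left(-11647 - -10470\right) + G = \left(-11647 - -10470\right) + \frac{26276}{34905} = \left(-11647 + 10470\right) + \frac{26276}{34905} = -1177 + \frac{26276}{34905} = - \frac{41056909}{34905}$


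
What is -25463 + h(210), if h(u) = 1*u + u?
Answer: -25043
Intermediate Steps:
h(u) = 2*u (h(u) = u + u = 2*u)
-25463 + h(210) = -25463 + 2*210 = -25463 + 420 = -25043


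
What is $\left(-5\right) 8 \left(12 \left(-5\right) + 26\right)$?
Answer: $1360$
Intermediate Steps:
$\left(-5\right) 8 \left(12 \left(-5\right) + 26\right) = - 40 \left(-60 + 26\right) = \left(-40\right) \left(-34\right) = 1360$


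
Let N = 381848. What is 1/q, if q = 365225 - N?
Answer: -1/16623 ≈ -6.0158e-5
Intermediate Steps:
q = -16623 (q = 365225 - 1*381848 = 365225 - 381848 = -16623)
1/q = 1/(-16623) = -1/16623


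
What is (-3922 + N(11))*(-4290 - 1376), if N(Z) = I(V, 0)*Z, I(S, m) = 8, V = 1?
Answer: 21723444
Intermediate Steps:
N(Z) = 8*Z
(-3922 + N(11))*(-4290 - 1376) = (-3922 + 8*11)*(-4290 - 1376) = (-3922 + 88)*(-5666) = -3834*(-5666) = 21723444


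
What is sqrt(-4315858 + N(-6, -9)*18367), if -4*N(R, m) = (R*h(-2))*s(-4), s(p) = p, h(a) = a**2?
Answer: I*sqrt(4756666) ≈ 2181.0*I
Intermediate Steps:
N(R, m) = 4*R (N(R, m) = -R*(-2)**2*(-4)/4 = -R*4*(-4)/4 = -4*R*(-4)/4 = -(-4)*R = 4*R)
sqrt(-4315858 + N(-6, -9)*18367) = sqrt(-4315858 + (4*(-6))*18367) = sqrt(-4315858 - 24*18367) = sqrt(-4315858 - 440808) = sqrt(-4756666) = I*sqrt(4756666)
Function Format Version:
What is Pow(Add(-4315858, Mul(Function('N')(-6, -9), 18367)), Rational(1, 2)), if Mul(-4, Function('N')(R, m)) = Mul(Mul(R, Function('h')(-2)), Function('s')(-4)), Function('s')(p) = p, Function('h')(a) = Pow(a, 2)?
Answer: Mul(I, Pow(4756666, Rational(1, 2))) ≈ Mul(2181.0, I)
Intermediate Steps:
Function('N')(R, m) = Mul(4, R) (Function('N')(R, m) = Mul(Rational(-1, 4), Mul(Mul(R, Pow(-2, 2)), -4)) = Mul(Rational(-1, 4), Mul(Mul(R, 4), -4)) = Mul(Rational(-1, 4), Mul(Mul(4, R), -4)) = Mul(Rational(-1, 4), Mul(-16, R)) = Mul(4, R))
Pow(Add(-4315858, Mul(Function('N')(-6, -9), 18367)), Rational(1, 2)) = Pow(Add(-4315858, Mul(Mul(4, -6), 18367)), Rational(1, 2)) = Pow(Add(-4315858, Mul(-24, 18367)), Rational(1, 2)) = Pow(Add(-4315858, -440808), Rational(1, 2)) = Pow(-4756666, Rational(1, 2)) = Mul(I, Pow(4756666, Rational(1, 2)))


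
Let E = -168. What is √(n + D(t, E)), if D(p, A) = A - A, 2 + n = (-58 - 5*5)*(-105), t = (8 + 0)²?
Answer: √8713 ≈ 93.344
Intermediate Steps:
t = 64 (t = 8² = 64)
n = 8713 (n = -2 + (-58 - 5*5)*(-105) = -2 + (-58 - 25)*(-105) = -2 - 83*(-105) = -2 + 8715 = 8713)
D(p, A) = 0
√(n + D(t, E)) = √(8713 + 0) = √8713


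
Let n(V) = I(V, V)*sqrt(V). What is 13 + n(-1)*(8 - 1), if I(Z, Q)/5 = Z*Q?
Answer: 13 + 35*I ≈ 13.0 + 35.0*I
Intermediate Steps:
I(Z, Q) = 5*Q*Z (I(Z, Q) = 5*(Z*Q) = 5*(Q*Z) = 5*Q*Z)
n(V) = 5*V**(5/2) (n(V) = (5*V*V)*sqrt(V) = (5*V**2)*sqrt(V) = 5*V**(5/2))
13 + n(-1)*(8 - 1) = 13 + (5*(-1)**(5/2))*(8 - 1) = 13 + (5*I)*7 = 13 + 35*I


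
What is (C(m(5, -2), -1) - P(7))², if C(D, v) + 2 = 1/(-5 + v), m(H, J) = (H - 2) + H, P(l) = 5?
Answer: 1849/36 ≈ 51.361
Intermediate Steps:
m(H, J) = -2 + 2*H (m(H, J) = (-2 + H) + H = -2 + 2*H)
C(D, v) = -2 + 1/(-5 + v)
(C(m(5, -2), -1) - P(7))² = ((11 - 2*(-1))/(-5 - 1) - 1*5)² = ((11 + 2)/(-6) - 5)² = (-⅙*13 - 5)² = (-13/6 - 5)² = (-43/6)² = 1849/36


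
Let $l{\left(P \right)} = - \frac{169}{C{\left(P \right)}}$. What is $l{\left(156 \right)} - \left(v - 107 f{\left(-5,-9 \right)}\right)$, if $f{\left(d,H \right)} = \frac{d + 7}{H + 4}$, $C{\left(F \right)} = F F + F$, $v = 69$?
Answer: $- \frac{1053221}{9420} \approx -111.81$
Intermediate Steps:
$C{\left(F \right)} = F + F^{2}$ ($C{\left(F \right)} = F^{2} + F = F + F^{2}$)
$f{\left(d,H \right)} = \frac{7 + d}{4 + H}$
$l{\left(P \right)} = - \frac{169}{P \left(1 + P\right)}$
$l{\left(156 \right)} - \left(v - 107 f{\left(-5,-9 \right)}\right) = - \frac{169}{156 \left(1 + 156\right)} - \left(69 - 107 \frac{7 - 5}{4 - 9}\right) = \left(-169\right) \frac{1}{156} \cdot \frac{1}{157} - \left(69 - 107 \frac{1}{-5} \cdot 2\right) = \left(-169\right) \frac{1}{156} \cdot \frac{1}{157} - \left(69 - 107 \left(\left(- \frac{1}{5}\right) 2\right)\right) = - \frac{13}{1884} - \left(69 - - \frac{214}{5}\right) = - \frac{13}{1884} - \left(69 + \frac{214}{5}\right) = - \frac{13}{1884} - \frac{559}{5} = - \frac{1053221}{9420}$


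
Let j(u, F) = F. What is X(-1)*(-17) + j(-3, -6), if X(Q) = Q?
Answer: 11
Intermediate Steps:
X(-1)*(-17) + j(-3, -6) = -1*(-17) - 6 = 17 - 6 = 11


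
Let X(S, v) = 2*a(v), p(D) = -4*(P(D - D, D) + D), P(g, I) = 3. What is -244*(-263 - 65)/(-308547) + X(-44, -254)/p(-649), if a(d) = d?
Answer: -90886141/199321362 ≈ -0.45598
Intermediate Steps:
p(D) = -12 - 4*D (p(D) = -4*(3 + D) = -12 - 4*D)
X(S, v) = 2*v
-244*(-263 - 65)/(-308547) + X(-44, -254)/p(-649) = -244*(-263 - 65)/(-308547) + (2*(-254))/(-12 - 4*(-649)) = -244*(-328)*(-1/308547) - 508/(-12 + 2596) = 80032*(-1/308547) - 508/2584 = -80032/308547 - 508*1/2584 = -80032/308547 - 127/646 = -90886141/199321362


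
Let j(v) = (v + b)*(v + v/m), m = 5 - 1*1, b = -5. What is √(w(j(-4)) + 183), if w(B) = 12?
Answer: √195 ≈ 13.964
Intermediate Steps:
m = 4 (m = 5 - 1 = 4)
j(v) = 5*v*(-5 + v)/4 (j(v) = (v - 5)*(v + v/4) = (-5 + v)*(v + v*(¼)) = (-5 + v)*(v + v/4) = (-5 + v)*(5*v/4) = 5*v*(-5 + v)/4)
√(w(j(-4)) + 183) = √(12 + 183) = √195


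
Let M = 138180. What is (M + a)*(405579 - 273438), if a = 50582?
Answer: 24943199442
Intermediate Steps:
(M + a)*(405579 - 273438) = (138180 + 50582)*(405579 - 273438) = 188762*132141 = 24943199442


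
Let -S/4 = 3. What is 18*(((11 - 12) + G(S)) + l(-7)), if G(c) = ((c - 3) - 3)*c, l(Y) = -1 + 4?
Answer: 3924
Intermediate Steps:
S = -12 (S = -4*3 = -12)
l(Y) = 3
G(c) = c*(-6 + c) (G(c) = ((-3 + c) - 3)*c = (-6 + c)*c = c*(-6 + c))
18*(((11 - 12) + G(S)) + l(-7)) = 18*(((11 - 12) - 12*(-6 - 12)) + 3) = 18*((-1 - 12*(-18)) + 3) = 18*((-1 + 216) + 3) = 18*(215 + 3) = 18*218 = 3924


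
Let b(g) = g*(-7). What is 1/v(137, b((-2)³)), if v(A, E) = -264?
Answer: -1/264 ≈ -0.0037879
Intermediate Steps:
b(g) = -7*g
1/v(137, b((-2)³)) = 1/(-264) = -1/264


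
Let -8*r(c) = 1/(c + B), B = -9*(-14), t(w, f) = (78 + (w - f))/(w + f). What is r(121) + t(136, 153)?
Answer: 120247/571064 ≈ 0.21057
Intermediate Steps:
t(w, f) = (78 + w - f)/(f + w)
B = 126
r(c) = -1/(8*(126 + c)) (r(c) = -1/(8*(c + 126)) = -1/(8*(126 + c)))
r(121) + t(136, 153) = -1/(1008 + 8*121) + (78 + 136 - 1*153)/(153 + 136) = -1/(1008 + 968) + (78 + 136 - 153)/289 = -1/1976 + (1/289)*61 = -1*1/1976 + 61/289 = -1/1976 + 61/289 = 120247/571064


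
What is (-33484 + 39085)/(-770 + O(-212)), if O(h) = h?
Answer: -5601/982 ≈ -5.7037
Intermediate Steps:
(-33484 + 39085)/(-770 + O(-212)) = (-33484 + 39085)/(-770 - 212) = 5601/(-982) = 5601*(-1/982) = -5601/982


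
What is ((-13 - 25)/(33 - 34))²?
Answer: 1444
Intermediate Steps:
((-13 - 25)/(33 - 34))² = (-38/(-1))² = (-38*(-1))² = 38² = 1444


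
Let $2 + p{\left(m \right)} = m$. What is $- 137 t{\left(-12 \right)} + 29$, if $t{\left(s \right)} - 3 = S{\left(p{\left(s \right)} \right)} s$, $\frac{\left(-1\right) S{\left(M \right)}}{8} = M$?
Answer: $183746$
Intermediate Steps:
$p{\left(m \right)} = -2 + m$
$S{\left(M \right)} = - 8 M$
$t{\left(s \right)} = 3 + s \left(16 - 8 s\right)$ ($t{\left(s \right)} = 3 + - 8 \left(-2 + s\right) s = 3 + \left(16 - 8 s\right) s = 3 + s \left(16 - 8 s\right)$)
$- 137 t{\left(-12 \right)} + 29 = - 137 \left(3 + 8 \left(-12\right) \left(2 - -12\right)\right) + 29 = - 137 \left(3 + 8 \left(-12\right) \left(2 + 12\right)\right) + 29 = - 137 \left(3 + 8 \left(-12\right) 14\right) + 29 = - 137 \left(3 - 1344\right) + 29 = \left(-137\right) \left(-1341\right) + 29 = 183717 + 29 = 183746$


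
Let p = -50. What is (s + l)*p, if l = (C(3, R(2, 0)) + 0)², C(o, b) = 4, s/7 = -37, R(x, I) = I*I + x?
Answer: 12150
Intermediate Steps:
R(x, I) = x + I² (R(x, I) = I² + x = x + I²)
s = -259 (s = 7*(-37) = -259)
l = 16 (l = (4 + 0)² = 4² = 16)
(s + l)*p = (-259 + 16)*(-50) = -243*(-50) = 12150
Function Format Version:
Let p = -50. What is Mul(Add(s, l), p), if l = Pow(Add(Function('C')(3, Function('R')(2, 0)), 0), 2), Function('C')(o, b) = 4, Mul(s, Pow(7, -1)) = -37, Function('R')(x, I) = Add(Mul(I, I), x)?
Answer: 12150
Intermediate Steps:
Function('R')(x, I) = Add(x, Pow(I, 2)) (Function('R')(x, I) = Add(Pow(I, 2), x) = Add(x, Pow(I, 2)))
s = -259 (s = Mul(7, -37) = -259)
l = 16 (l = Pow(Add(4, 0), 2) = Pow(4, 2) = 16)
Mul(Add(s, l), p) = Mul(Add(-259, 16), -50) = Mul(-243, -50) = 12150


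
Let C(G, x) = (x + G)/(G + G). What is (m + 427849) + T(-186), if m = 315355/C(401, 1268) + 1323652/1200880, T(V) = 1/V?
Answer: 26998987703067391/46599247740 ≈ 5.7939e+5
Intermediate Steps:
C(G, x) = (G + x)/(2*G) (C(G, x) = (G + x)/((2*G)) = (G + x)*(1/(2*G)) = (G + x)/(2*G))
m = 75930606529997/501067180 (m = 315355/(((½)*(401 + 1268)/401)) + 1323652/1200880 = 315355/(((½)*(1/401)*1669)) + 1323652*(1/1200880) = 315355/(1669/802) + 330913/300220 = 315355*(802/1669) + 330913/300220 = 252914710/1669 + 330913/300220 = 75930606529997/501067180 ≈ 1.5154e+5)
(m + 427849) + T(-186) = (75930606529997/501067180 + 427849) + 1/(-186) = 290311698425817/501067180 - 1/186 = 26998987703067391/46599247740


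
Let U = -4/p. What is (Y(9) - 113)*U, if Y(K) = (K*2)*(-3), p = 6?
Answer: 334/3 ≈ 111.33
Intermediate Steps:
Y(K) = -6*K (Y(K) = (2*K)*(-3) = -6*K)
U = -⅔ (U = -4/6 = -4*⅙ = -⅔ ≈ -0.66667)
(Y(9) - 113)*U = (-6*9 - 113)*(-⅔) = (-54 - 113)*(-⅔) = -167*(-⅔) = 334/3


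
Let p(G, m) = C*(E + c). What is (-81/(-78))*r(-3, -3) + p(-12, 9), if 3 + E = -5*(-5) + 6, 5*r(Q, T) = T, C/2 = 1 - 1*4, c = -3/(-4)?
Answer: -11253/65 ≈ -173.12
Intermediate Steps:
c = 3/4 (c = -3*(-1/4) = 3/4 ≈ 0.75000)
C = -6 (C = 2*(1 - 1*4) = 2*(1 - 4) = 2*(-3) = -6)
r(Q, T) = T/5
E = 28 (E = -3 + (-5*(-5) + 6) = -3 + (25 + 6) = -3 + 31 = 28)
p(G, m) = -345/2 (p(G, m) = -6*(28 + 3/4) = -6*115/4 = -345/2)
(-81/(-78))*r(-3, -3) + p(-12, 9) = (-81/(-78))*((1/5)*(-3)) - 345/2 = -81*(-1/78)*(-3/5) - 345/2 = (27/26)*(-3/5) - 345/2 = -81/130 - 345/2 = -11253/65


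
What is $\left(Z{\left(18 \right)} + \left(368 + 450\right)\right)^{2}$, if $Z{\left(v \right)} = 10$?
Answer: $685584$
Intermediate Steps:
$\left(Z{\left(18 \right)} + \left(368 + 450\right)\right)^{2} = \left(10 + \left(368 + 450\right)\right)^{2} = \left(10 + 818\right)^{2} = 828^{2} = 685584$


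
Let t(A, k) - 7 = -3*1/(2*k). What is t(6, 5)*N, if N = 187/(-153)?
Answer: -737/90 ≈ -8.1889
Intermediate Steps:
t(A, k) = 7 - 3/(2*k) (t(A, k) = 7 - 3*1/(2*k) = 7 - 3/(2*k))
N = -11/9 (N = 187*(-1/153) = -11/9 ≈ -1.2222)
t(6, 5)*N = (7 - 3/2/5)*(-11/9) = (7 - 3/2*⅕)*(-11/9) = (7 - 3/10)*(-11/9) = (67/10)*(-11/9) = -737/90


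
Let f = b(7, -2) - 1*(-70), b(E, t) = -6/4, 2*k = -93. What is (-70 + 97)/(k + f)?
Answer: 27/22 ≈ 1.2273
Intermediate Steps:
k = -93/2 (k = (½)*(-93) = -93/2 ≈ -46.500)
b(E, t) = -3/2 (b(E, t) = -6*¼ = -3/2)
f = 137/2 (f = -3/2 - 1*(-70) = -3/2 + 70 = 137/2 ≈ 68.500)
(-70 + 97)/(k + f) = (-70 + 97)/(-93/2 + 137/2) = 27/22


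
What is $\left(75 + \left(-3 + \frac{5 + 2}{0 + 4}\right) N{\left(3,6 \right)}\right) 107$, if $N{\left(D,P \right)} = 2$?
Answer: $\frac{15515}{2} \approx 7757.5$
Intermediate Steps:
$\left(75 + \left(-3 + \frac{5 + 2}{0 + 4}\right) N{\left(3,6 \right)}\right) 107 = \left(75 + \left(-3 + \frac{5 + 2}{0 + 4}\right) 2\right) 107 = \left(75 + \left(-3 + \frac{7}{4}\right) 2\right) 107 = \left(75 - \frac{5}{2}\right) 107 = \frac{145}{2} \cdot 107 = \frac{15515}{2}$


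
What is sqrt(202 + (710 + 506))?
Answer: sqrt(1418) ≈ 37.656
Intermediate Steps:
sqrt(202 + (710 + 506)) = sqrt(202 + 1216) = sqrt(1418)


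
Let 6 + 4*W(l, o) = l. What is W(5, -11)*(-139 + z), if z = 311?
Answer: -43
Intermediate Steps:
W(l, o) = -3/2 + l/4
W(5, -11)*(-139 + z) = (-3/2 + (¼)*5)*(-139 + 311) = (-3/2 + 5/4)*172 = -¼*172 = -43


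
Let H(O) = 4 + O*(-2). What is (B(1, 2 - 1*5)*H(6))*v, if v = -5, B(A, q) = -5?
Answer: -200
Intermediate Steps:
H(O) = 4 - 2*O
(B(1, 2 - 1*5)*H(6))*v = -5*(4 - 2*6)*(-5) = -5*(4 - 12)*(-5) = -5*(-8)*(-5) = 40*(-5) = -200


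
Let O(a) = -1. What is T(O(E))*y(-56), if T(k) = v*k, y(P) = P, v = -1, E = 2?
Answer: -56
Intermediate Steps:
T(k) = -k
T(O(E))*y(-56) = -1*(-1)*(-56) = 1*(-56) = -56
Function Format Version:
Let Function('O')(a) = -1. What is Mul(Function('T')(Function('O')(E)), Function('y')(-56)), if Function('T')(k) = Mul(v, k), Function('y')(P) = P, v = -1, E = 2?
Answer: -56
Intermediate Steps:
Function('T')(k) = Mul(-1, k)
Mul(Function('T')(Function('O')(E)), Function('y')(-56)) = Mul(Mul(-1, -1), -56) = Mul(1, -56) = -56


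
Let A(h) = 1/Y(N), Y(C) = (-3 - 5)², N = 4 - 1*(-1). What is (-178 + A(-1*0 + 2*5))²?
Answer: 129754881/4096 ≈ 31678.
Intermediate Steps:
N = 5 (N = 4 + 1 = 5)
Y(C) = 64 (Y(C) = (-8)² = 64)
A(h) = 1/64
(-178 + A(-1*0 + 2*5))² = (-178 + 1/64)² = (-11391/64)² = 129754881/4096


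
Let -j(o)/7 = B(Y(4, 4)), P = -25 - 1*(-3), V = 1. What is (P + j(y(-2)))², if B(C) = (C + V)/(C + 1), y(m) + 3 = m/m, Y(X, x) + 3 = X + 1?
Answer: 841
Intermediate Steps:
Y(X, x) = -2 + X (Y(X, x) = -3 + (X + 1) = -3 + (1 + X) = -2 + X)
y(m) = -2 (y(m) = -3 + m/m = -3 + 1 = -2)
P = -22 (P = -25 + 3 = -22)
B(C) = 1 (B(C) = (C + 1)/(C + 1) = (1 + C)/(1 + C) = 1)
j(o) = -7 (j(o) = -7*1 = -7)
(P + j(y(-2)))² = (-22 - 7)² = (-29)² = 841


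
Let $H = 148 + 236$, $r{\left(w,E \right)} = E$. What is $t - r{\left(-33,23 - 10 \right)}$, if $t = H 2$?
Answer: $755$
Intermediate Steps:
$H = 384$
$t = 768$ ($t = 384 \cdot 2 = 768$)
$t - r{\left(-33,23 - 10 \right)} = 768 - \left(23 - 10\right) = 768 - 13 = 755$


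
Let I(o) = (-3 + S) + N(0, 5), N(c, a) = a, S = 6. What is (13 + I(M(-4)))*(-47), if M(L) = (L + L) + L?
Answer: -987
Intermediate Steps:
M(L) = 3*L (M(L) = 2*L + L = 3*L)
I(o) = 8 (I(o) = (-3 + 6) + 5 = 3 + 5 = 8)
(13 + I(M(-4)))*(-47) = (13 + 8)*(-47) = 21*(-47) = -987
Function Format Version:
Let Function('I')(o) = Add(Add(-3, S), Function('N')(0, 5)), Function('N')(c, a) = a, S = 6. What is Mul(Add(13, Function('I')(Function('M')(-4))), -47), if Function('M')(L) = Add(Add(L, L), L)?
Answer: -987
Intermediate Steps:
Function('M')(L) = Mul(3, L) (Function('M')(L) = Add(Mul(2, L), L) = Mul(3, L))
Function('I')(o) = 8 (Function('I')(o) = Add(Add(-3, 6), 5) = Add(3, 5) = 8)
Mul(Add(13, Function('I')(Function('M')(-4))), -47) = Mul(Add(13, 8), -47) = Mul(21, -47) = -987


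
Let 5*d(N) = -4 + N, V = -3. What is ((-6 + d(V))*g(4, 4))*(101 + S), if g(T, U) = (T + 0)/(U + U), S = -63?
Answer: -703/5 ≈ -140.60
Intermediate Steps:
g(T, U) = T/(2*U) (g(T, U) = T/((2*U)) = T*(1/(2*U)) = T/(2*U))
d(N) = -4/5 + N/5 (d(N) = (-4 + N)/5 = -4/5 + N/5)
((-6 + d(V))*g(4, 4))*(101 + S) = ((-6 + (-4/5 + (1/5)*(-3)))*((1/2)*4/4))*(101 - 63) = ((-6 + (-4/5 - 3/5))*((1/2)*4*(1/4)))*38 = ((-6 - 7/5)*(1/2))*38 = -37/5*1/2*38 = -37/10*38 = -703/5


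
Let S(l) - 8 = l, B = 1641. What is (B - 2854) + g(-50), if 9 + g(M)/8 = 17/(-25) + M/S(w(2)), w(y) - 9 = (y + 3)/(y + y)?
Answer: -2395053/1825 ≈ -1312.4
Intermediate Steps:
w(y) = 9 + (3 + y)/(2*y) (w(y) = 9 + (y + 3)/(y + y) = 9 + (3 + y)/((2*y)) = 9 + (3 + y)*(1/(2*y)) = 9 + (3 + y)/(2*y))
S(l) = 8 + l
g(M) = -1936/25 + 32*M/73 (g(M) = -72 + 8*(17/(-25) + M/(8 + (1/2)*(3 + 19*2)/2)) = -72 + 8*(17*(-1/25) + M/(8 + (1/2)*(1/2)*(3 + 38))) = -72 + 8*(-17/25 + M/(8 + (1/2)*(1/2)*41)) = -72 + 8*(-17/25 + M/(8 + 41/4)) = -72 + 8*(-17/25 + M/(73/4)) = -72 + 8*(-17/25 + M*(4/73)) = -72 + 8*(-17/25 + 4*M/73) = -72 + (-136/25 + 32*M/73) = -1936/25 + 32*M/73)
(B - 2854) + g(-50) = (1641 - 2854) + (-1936/25 + (32/73)*(-50)) = -1213 + (-1936/25 - 1600/73) = -1213 - 181328/1825 = -2395053/1825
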